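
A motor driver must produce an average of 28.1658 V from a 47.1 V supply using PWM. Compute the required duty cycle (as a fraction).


D = V_avg/V_supply = 28.1658/47.1 = 0.5980

0.5980


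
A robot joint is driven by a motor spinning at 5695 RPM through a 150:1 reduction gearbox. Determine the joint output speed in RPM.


omega_joint = omega_motor / N = 5695 / 150 = 37.9667

37.9667 RPM


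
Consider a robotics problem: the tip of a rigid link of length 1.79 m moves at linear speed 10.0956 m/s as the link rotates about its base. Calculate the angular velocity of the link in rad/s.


omega = v / L = 10.0956 / 1.79 = 5.6400

5.6400 rad/s


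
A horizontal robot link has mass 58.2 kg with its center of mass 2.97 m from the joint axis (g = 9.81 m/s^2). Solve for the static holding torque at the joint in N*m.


tau = m*g*L = 58.2 * 9.81 * 2.97 = 1695.6977

1695.6977 N*m


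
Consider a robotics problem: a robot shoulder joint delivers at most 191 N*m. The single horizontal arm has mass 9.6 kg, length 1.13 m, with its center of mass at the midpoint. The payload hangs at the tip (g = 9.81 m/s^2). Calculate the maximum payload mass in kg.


tau_arm = m_arm*g*(L/2) = 9.6*9.81*1.13/2 = 53.2094 N*m
tau_payload = tau_max - tau_arm = 191 - 53.2094 = 137.7906
m_payload = tau_payload / (g*L) = 137.7906 / (9.81*1.13) = 12.4300

12.4300 kg


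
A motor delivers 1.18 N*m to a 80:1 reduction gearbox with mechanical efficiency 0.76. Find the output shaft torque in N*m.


tau_out = tau_in * N * eta = 1.18 * 80 * 0.76 = 71.7440

71.7440 N*m


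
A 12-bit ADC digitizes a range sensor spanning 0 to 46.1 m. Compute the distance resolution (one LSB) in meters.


res = range / 2^n = 46.1/2^12 = 46.1/4096 = 0.0113

0.0113 m


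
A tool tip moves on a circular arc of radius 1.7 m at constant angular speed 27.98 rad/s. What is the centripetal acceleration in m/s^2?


a_c = omega^2 * r = 27.98^2 * 1.7 = 1330.8967

1330.8967 m/s^2


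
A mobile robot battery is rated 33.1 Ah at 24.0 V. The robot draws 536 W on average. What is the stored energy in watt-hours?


E = capacity * V = 33.1*24.0 = 794.4000

794.4000 Wh


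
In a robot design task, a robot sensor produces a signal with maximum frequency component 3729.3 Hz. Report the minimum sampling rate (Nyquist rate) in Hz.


f_s,min = 2*f_max = 2*3729.3 = 7458.6000

7458.6000 Hz


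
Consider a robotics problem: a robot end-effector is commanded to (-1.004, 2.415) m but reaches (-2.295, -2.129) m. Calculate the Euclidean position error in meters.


dx = -2.295 - (-1.004) = -1.2910, dy = -2.129 - (2.415) = -4.5440
err = sqrt(1.666681 + 20.647936) = 4.7238

4.7238 m


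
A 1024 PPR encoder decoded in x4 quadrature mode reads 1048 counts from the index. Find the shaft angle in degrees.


angle = counts * 360 / (PPR*4) = 1048 * 360 / 4096 = 92.1094

92.1094 degrees


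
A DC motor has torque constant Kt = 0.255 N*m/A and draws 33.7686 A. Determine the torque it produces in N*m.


tau = Kt * I = 0.255*33.7686 = 8.6110

8.6110 N*m


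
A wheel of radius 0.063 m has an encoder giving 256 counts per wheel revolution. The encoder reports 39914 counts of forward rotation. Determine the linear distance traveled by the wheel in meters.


revs = 39914/256 = 155.914062
d = revs * 2*pi*r = 155.914062 * 2*pi*0.063 = 61.7171

61.7171 m


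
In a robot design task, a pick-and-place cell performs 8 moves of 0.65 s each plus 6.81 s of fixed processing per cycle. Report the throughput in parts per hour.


T_cycle = 8*0.65 + 6.81 = 12.0100 s
rate = 3600/T = 299.7502

299.7502 parts/hour


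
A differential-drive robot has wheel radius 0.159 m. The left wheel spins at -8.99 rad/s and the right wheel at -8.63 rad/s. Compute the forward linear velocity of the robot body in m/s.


v = r*(wR + wL)/2 = 0.159*(-8.63 + -8.99)/2 = -1.4008

-1.4008 m/s


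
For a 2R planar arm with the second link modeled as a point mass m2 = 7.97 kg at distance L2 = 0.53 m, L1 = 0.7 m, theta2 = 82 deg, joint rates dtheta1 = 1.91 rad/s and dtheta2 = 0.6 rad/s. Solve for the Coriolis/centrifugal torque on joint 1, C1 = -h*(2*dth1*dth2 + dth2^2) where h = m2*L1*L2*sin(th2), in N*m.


h = m2*L1*L2*sin(th2) = 7.97*0.7*0.53*sin(82 deg) = 2.928094
C1 = -h*(2*1.91*0.6 + 0.6^2) = -2.928094*2.6520 = -7.7653

-7.7653 N*m


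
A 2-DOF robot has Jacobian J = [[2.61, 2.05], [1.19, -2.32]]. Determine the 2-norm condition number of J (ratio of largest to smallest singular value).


JJ^T eigenvalues: trace(JJ^T) = 17.8131, det(JJ^T) = det(J)^2 = 72.15992809
s_max^2 = (17.8131 + sqrt(28.66681925))/2 = 11.58362019
s_min^2 = (17.8131 - sqrt(28.66681925))/2 = 6.22947981
kappa = s_max/s_min = sqrt(11.58362019/6.22947981) = 1.3636

1.3636


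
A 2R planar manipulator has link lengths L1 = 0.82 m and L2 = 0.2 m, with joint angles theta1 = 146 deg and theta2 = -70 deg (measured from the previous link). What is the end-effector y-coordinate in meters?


y = L1*sin(th1) + L2*sin(th1+th2) = 0.82*sin(146 deg) + 0.2*sin(76 deg) = 0.6526

0.6526 m


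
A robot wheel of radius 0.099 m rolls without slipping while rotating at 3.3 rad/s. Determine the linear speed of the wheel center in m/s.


v = omega * r = 3.3 * 0.099 = 0.3267

0.3267 m/s


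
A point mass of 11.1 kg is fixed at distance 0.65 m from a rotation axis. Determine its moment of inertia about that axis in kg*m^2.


I = m*r^2 = 11.1*0.65^2 = 4.6898

4.6898 kg*m^2


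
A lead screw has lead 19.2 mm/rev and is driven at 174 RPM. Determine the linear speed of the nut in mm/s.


v = lead * (RPM/60) = 19.2*174/60 = 55.6800

55.6800 mm/s


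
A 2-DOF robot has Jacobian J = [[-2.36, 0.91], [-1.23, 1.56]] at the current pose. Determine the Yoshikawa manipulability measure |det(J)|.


det(J) = -2.36*1.56 - (0.91)*(-1.23) = -2.5623
|det(J)| = 2.5623

2.5623


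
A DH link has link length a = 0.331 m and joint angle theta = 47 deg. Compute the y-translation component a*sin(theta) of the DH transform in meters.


a*sin(theta) = 0.331*sin(47 deg) = 0.2421

0.2421 m


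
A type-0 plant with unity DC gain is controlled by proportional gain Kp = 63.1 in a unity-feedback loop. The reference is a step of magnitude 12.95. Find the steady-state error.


e_ss = R/(1 + Kp) = 12.95/(1 + 63.1) = 12.95/64.1000 = 0.2020

0.2020


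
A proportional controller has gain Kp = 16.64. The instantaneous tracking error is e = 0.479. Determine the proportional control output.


u_P = Kp * e = 16.64 * 0.479 = 7.9706

7.9706


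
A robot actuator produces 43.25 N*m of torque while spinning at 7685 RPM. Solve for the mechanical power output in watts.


omega = 7685 * 2*pi/60 = 804.771318 rad/s
P = tau * omega = 43.25 * 804.771318 = 34806.3595

34806.3595 W


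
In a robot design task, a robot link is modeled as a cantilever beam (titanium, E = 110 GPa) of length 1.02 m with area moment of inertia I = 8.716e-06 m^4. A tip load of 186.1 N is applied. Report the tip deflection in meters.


delta = F*L^3/(3*E*I) = 186.1*1.02^3/(3*1.100e+11*8.716e-06)
      = 197.4908088/2876280 = 6.8662e-05

6.8662e-05 m


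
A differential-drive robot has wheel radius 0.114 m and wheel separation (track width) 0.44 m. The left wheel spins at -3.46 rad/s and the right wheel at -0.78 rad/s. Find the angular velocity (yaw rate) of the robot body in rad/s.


omega = r*(wR - wL)/L = 0.114*(-0.78 - (-3.46))/0.44 = 0.6944

0.6944 rad/s


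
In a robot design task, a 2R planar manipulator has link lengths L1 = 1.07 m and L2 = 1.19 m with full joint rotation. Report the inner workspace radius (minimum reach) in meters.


r_min = |L1 - L2| = |1.07 - 1.19| = 0.1200

0.1200 m


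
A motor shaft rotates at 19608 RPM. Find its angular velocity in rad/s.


omega = 19608 * 2*pi/60 = 2053.3450

2053.3450 rad/s


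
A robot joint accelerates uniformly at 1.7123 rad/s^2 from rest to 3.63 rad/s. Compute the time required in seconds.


t = delta_omega / alpha = 3.63 / 1.7123 = 2.1200

2.1200 s


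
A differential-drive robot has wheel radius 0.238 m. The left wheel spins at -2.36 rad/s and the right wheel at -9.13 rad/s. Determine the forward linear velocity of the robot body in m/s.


v = r*(wR + wL)/2 = 0.238*(-9.13 + -2.36)/2 = -1.3673

-1.3673 m/s


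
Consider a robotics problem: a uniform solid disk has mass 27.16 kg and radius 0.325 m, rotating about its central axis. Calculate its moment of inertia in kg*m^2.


I = (1/2)*m*R^2 = 0.5*27.16*0.325^2 = 1.4344

1.4344 kg*m^2


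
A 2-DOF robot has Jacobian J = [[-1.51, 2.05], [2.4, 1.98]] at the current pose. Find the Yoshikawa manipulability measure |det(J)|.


det(J) = -1.51*1.98 - (2.05)*(2.4) = -7.9098
|det(J)| = 7.9098

7.9098


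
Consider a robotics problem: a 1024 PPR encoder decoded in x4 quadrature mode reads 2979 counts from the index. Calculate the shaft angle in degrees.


angle = counts * 360 / (PPR*4) = 2979 * 360 / 4096 = 261.8262

261.8262 degrees


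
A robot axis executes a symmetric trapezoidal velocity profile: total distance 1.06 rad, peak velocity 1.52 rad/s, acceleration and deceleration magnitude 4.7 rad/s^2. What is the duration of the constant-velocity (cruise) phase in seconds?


t_acc = v/a = 0.323404 s, d_acc = v^2/(2a) = 0.245787 rad each
d_cruise = 1.06 - 2*0.245787 = 0.568426 rad
t_cruise = d_cruise/v = 0.568426/1.52 = 0.3740

0.3740 s


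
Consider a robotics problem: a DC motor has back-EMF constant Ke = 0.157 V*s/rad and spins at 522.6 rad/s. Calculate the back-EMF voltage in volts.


V_emf = Ke * omega = 0.157*522.6 = 82.0482

82.0482 V


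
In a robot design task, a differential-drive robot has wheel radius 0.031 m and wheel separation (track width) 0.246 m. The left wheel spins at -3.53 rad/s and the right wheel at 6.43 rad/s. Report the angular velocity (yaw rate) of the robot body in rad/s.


omega = r*(wR - wL)/L = 0.031*(6.43 - (-3.53))/0.246 = 1.2551

1.2551 rad/s


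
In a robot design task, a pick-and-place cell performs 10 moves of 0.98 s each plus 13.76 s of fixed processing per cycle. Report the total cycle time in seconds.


T = 10*0.98 + 13.76 = 23.5600

23.5600 s


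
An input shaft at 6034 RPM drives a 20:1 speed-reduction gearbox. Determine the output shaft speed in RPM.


omega_out = omega_in / N = 6034 / 20 = 301.7000

301.7000 RPM


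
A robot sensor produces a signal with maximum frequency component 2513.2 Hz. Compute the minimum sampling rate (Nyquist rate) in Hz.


f_s,min = 2*f_max = 2*2513.2 = 5026.4000

5026.4000 Hz


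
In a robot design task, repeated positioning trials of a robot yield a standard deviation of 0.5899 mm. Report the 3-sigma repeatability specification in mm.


repeatability = 3*sigma = 3*0.5899 = 1.7697

1.7697 mm


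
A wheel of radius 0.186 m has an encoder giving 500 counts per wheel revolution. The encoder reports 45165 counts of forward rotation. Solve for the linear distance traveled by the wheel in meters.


revs = 45165/500 = 90.330000
d = revs * 2*pi*r = 90.330000 * 2*pi*0.186 = 105.5662

105.5662 m


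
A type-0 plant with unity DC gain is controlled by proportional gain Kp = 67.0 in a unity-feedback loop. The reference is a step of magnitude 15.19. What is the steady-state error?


e_ss = R/(1 + Kp) = 15.19/(1 + 67.0) = 15.19/68.0000 = 0.2234

0.2234


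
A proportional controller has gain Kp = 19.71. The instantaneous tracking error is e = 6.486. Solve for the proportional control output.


u_P = Kp * e = 19.71 * 6.486 = 127.8391

127.8391


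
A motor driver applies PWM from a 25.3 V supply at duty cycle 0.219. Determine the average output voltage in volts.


V_avg = V_supply * D = 25.3*0.219 = 5.5407

5.5407 V


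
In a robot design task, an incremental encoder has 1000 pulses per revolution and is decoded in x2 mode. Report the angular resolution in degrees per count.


resolution = 360 / (PPR * 2) = 360 / 2000 = 0.1800

0.1800 degrees


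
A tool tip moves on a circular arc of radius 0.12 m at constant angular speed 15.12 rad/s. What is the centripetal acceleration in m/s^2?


a_c = omega^2 * r = 15.12^2 * 0.12 = 27.4337

27.4337 m/s^2


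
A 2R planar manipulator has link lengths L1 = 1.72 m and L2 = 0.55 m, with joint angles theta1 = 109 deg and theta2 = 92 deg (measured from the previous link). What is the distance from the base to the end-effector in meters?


x = L1*cos(th1) + L2*cos(th1+th2) = -1.073446
y = L1*sin(th1) + L2*sin(th1+th2) = 1.429190
d = sqrt(x^2 + y^2) = sqrt(1.152286 + 2.042584) = 1.7874

1.7874 m


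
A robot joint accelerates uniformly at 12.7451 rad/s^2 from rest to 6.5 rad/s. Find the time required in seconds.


t = delta_omega / alpha = 6.5 / 12.7451 = 0.5100

0.5100 s


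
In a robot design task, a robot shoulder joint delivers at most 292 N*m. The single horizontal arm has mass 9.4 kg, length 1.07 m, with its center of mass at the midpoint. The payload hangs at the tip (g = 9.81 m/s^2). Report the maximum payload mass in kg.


tau_arm = m_arm*g*(L/2) = 9.4*9.81*1.07/2 = 49.3345 N*m
tau_payload = tau_max - tau_arm = 292 - 49.3345 = 242.6655
m_payload = tau_payload / (g*L) = 242.6655 / (9.81*1.07) = 23.1183

23.1183 kg


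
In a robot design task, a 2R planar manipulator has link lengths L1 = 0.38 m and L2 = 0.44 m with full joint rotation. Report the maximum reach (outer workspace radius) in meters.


r_max = L1 + L2 = 0.38 + 0.44 = 0.8200

0.8200 m


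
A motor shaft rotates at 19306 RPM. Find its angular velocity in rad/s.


omega = 19306 * 2*pi/60 = 2021.7196

2021.7196 rad/s


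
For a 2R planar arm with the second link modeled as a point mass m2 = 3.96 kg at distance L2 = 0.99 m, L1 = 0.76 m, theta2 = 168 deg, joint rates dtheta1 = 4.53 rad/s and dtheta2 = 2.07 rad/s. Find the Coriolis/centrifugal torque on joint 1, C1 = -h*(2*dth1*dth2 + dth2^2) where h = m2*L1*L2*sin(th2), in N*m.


h = m2*L1*L2*sin(th2) = 3.96*0.76*0.99*sin(168 deg) = 0.619474
C1 = -h*(2*4.53*2.07 + 2.07^2) = -0.619474*23.0391 = -14.2721

-14.2721 N*m


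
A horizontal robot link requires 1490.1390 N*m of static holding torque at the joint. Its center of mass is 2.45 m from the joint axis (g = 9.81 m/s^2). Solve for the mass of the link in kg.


m = tau / (g*L) = 1490.1390 / (9.81 * 2.45) = 62.0000

62.0000 kg


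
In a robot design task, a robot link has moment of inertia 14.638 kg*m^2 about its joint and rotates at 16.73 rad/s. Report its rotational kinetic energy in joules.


KE = (1/2)*I*omega^2 = 0.5*14.638*16.73^2 = 2048.5361

2048.5361 J


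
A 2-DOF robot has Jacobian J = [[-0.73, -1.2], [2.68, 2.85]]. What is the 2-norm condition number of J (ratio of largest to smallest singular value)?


JJ^T eigenvalues: trace(JJ^T) = 17.2778, det(JJ^T) = det(J)^2 = 1.28936025
s_max^2 = (17.2778 + sqrt(293.36493184))/2 = 17.20284961
s_min^2 = (17.2778 - sqrt(293.36493184))/2 = 0.07495039
kappa = s_max/s_min = sqrt(17.20284961/0.07495039) = 15.1500

15.1500


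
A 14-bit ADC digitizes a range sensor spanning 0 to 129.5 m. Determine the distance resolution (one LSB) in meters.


res = range / 2^n = 129.5/2^14 = 129.5/16384 = 0.0079

0.0079 m


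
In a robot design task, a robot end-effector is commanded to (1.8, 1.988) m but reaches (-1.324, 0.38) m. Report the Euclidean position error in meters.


dx = -1.324 - (1.8) = -3.1240, dy = 0.38 - (1.988) = -1.6080
err = sqrt(9.759376 + 2.585664) = 3.5136

3.5136 m


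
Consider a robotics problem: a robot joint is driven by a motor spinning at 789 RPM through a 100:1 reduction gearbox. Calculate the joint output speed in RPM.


omega_joint = omega_motor / N = 789 / 100 = 7.8900

7.8900 RPM


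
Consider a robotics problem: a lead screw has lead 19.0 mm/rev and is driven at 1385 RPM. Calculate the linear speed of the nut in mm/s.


v = lead * (RPM/60) = 19.0*1385/60 = 438.5833

438.5833 mm/s


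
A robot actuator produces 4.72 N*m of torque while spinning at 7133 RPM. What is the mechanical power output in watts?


omega = 7133 * 2*pi/60 = 746.966013 rad/s
P = tau * omega = 4.72 * 746.966013 = 3525.6796

3525.6796 W


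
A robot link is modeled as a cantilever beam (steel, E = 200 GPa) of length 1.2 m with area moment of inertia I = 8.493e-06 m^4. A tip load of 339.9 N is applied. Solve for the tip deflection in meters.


delta = F*L^3/(3*E*I) = 339.9*1.2^3/(3*2.000e+11*8.493e-06)
      = 587.3472/5095800 = 1.1526e-04

1.1526e-04 m


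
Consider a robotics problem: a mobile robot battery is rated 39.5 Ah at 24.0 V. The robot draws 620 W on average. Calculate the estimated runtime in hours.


E = 39.5*24.0 = 948.0000 Wh
t = E/P = 948.0000/620 = 1.5290

1.5290 hours


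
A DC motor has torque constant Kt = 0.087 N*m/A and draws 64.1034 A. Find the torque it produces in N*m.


tau = Kt * I = 0.087*64.1034 = 5.5770

5.5770 N*m


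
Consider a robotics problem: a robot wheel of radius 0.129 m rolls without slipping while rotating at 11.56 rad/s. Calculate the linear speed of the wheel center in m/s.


v = omega * r = 11.56 * 0.129 = 1.4912

1.4912 m/s


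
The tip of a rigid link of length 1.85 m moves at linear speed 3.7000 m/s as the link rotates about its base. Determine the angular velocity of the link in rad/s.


omega = v / L = 3.7000 / 1.85 = 2.0000

2.0000 rad/s


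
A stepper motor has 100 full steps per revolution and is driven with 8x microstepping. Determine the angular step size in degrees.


step = 360/(100*8) = 360/800 = 0.4500

0.4500 degrees


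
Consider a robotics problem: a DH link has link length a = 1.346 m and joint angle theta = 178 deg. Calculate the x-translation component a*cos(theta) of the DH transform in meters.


a*cos(theta) = 1.346*cos(178 deg) = -1.3452

-1.3452 m


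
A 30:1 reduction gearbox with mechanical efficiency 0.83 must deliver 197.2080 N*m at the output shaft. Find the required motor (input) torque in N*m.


tau_in = tau_out / (N * eta) = 197.2080 / (30 * 0.83) = 7.9200

7.9200 N*m


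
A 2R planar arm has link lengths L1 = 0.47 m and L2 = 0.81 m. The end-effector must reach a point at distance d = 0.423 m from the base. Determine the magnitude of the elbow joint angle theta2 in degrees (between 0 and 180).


cos(th2) = (d^2 - L1^2 - L2^2)/(2*L1*L2) = (0.423^2 - 0.47^2 - 0.81^2)/(2*0.47*0.81) = -0.91682558
th2 = acos(-0.91682558) = 156.4663 deg

156.4663 degrees


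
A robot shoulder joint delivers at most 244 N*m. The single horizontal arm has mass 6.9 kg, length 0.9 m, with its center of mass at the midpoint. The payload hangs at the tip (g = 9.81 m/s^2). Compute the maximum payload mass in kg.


tau_arm = m_arm*g*(L/2) = 6.9*9.81*0.9/2 = 30.4601 N*m
tau_payload = tau_max - tau_arm = 244 - 30.4601 = 213.5399
m_payload = tau_payload / (g*L) = 213.5399 / (9.81*0.9) = 24.1862

24.1862 kg


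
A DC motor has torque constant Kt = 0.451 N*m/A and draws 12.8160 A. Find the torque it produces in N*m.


tau = Kt * I = 0.451*12.8160 = 5.7800

5.7800 N*m


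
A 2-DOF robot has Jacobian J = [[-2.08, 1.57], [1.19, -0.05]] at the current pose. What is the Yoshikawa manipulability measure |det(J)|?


det(J) = -2.08*-0.05 - (1.57)*(1.19) = -1.7643
|det(J)| = 1.7643

1.7643


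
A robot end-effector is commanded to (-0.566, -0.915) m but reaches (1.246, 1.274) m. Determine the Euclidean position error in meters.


dx = 1.246 - (-0.566) = 1.8120, dy = 1.274 - (-0.915) = 2.1890
err = sqrt(3.283344 + 4.791721) = 2.8417

2.8417 m


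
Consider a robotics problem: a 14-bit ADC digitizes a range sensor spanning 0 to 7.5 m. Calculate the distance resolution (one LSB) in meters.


res = range / 2^n = 7.5/2^14 = 7.5/16384 = 4.5776e-04

4.5776e-04 m


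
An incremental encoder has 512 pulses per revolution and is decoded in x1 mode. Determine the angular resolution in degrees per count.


resolution = 360 / (PPR * 1) = 360 / 512 = 0.7031

0.7031 degrees


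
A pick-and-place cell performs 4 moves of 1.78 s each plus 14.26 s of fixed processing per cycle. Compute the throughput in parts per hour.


T_cycle = 4*1.78 + 14.26 = 21.3800 s
rate = 3600/T = 168.3817

168.3817 parts/hour


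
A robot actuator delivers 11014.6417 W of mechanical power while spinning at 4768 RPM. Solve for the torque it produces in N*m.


omega = 4768 * 2*pi/60 = 499.303792 rad/s
tau = P / omega = 11014.6417 / 499.303792 = 22.0600

22.0600 N*m


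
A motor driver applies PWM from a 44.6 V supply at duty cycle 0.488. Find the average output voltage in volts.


V_avg = V_supply * D = 44.6*0.488 = 21.7648

21.7648 V


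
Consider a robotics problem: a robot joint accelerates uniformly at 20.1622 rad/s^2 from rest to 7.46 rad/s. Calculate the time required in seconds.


t = delta_omega / alpha = 7.46 / 20.1622 = 0.3700

0.3700 s


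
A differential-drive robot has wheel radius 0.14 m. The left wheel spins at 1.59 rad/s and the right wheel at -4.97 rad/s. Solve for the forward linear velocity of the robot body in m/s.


v = r*(wR + wL)/2 = 0.14*(-4.97 + 1.59)/2 = -0.2366

-0.2366 m/s


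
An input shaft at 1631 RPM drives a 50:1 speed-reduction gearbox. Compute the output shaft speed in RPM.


omega_out = omega_in / N = 1631 / 50 = 32.6200

32.6200 RPM


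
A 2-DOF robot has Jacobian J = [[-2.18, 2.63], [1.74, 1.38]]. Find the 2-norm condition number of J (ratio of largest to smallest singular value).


JJ^T eigenvalues: trace(JJ^T) = 16.6013, det(JJ^T) = det(J)^2 = 57.52615716
s_max^2 = (16.6013 + sqrt(45.49853305))/2 = 11.67328002
s_min^2 = (16.6013 - sqrt(45.49853305))/2 = 4.92801998
kappa = s_max/s_min = sqrt(11.67328002/4.92801998) = 1.5391

1.5391


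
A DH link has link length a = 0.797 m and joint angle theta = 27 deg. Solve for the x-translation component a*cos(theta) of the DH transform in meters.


a*cos(theta) = 0.797*cos(27 deg) = 0.7101

0.7101 m


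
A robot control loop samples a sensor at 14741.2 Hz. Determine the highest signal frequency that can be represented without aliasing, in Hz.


f_max = f_s/2 = 14741.2/2 = 7370.6000

7370.6000 Hz


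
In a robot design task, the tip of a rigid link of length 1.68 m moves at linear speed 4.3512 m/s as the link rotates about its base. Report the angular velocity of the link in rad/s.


omega = v / L = 4.3512 / 1.68 = 2.5900

2.5900 rad/s


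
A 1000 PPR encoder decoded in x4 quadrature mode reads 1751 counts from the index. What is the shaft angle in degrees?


angle = counts * 360 / (PPR*4) = 1751 * 360 / 4000 = 157.5900

157.5900 degrees


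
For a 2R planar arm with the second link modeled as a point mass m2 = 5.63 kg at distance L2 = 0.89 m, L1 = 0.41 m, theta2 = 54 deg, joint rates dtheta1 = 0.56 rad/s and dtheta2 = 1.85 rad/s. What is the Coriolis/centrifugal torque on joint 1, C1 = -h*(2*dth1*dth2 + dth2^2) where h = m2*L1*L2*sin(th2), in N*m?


h = m2*L1*L2*sin(th2) = 5.63*0.41*0.89*sin(54 deg) = 1.662034
C1 = -h*(2*0.56*1.85 + 1.85^2) = -1.662034*5.4945 = -9.1320

-9.1320 N*m


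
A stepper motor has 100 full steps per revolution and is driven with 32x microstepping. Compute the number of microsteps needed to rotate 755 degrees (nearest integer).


step_size = 360/(100*32) = 360/3200 = 0.112500 deg
n = 755/(360/3200) = 755*3200/360 = 6711.1111 -> 6711

6711 steps


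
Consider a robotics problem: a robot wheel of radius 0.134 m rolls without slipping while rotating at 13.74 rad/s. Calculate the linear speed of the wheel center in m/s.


v = omega * r = 13.74 * 0.134 = 1.8412

1.8412 m/s


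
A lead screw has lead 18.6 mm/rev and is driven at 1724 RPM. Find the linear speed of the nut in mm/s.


v = lead * (RPM/60) = 18.6*1724/60 = 534.4400

534.4400 mm/s


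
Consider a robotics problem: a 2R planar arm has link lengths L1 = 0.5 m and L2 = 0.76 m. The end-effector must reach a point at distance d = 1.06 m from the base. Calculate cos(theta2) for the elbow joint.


cos(th2) = (d^2 - L1^2 - L2^2)/(2*L1*L2) = (1.06^2 - 0.5^2 - 0.76^2)/(2*0.5*0.76) = 0.3895

0.3895


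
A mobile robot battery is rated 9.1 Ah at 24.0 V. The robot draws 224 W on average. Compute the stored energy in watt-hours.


E = capacity * V = 9.1*24.0 = 218.4000

218.4000 Wh


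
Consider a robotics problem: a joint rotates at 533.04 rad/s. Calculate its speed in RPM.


RPM = 533.04 * 60/(2*pi) = 5090.1571

5090.1571 RPM


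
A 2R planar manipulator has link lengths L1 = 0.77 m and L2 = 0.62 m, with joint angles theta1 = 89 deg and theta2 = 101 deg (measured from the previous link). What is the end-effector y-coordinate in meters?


y = L1*sin(th1) + L2*sin(th1+th2) = 0.77*sin(89 deg) + 0.62*sin(190 deg) = 0.6622

0.6622 m


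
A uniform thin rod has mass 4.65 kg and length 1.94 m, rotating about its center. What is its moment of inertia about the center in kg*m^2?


I = (1/12)*m*L^2 = (1/12)*4.65*1.94^2 = 1.4584

1.4584 kg*m^2


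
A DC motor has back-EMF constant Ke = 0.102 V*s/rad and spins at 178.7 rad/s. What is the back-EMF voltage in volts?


V_emf = Ke * omega = 0.102*178.7 = 18.2274

18.2274 V


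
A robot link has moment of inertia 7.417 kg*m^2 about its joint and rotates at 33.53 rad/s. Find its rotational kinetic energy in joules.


KE = (1/2)*I*omega^2 = 0.5*7.417*33.53^2 = 4169.3215

4169.3215 J


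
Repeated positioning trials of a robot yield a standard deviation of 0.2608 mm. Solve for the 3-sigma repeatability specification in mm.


repeatability = 3*sigma = 3*0.2608 = 0.7824

0.7824 mm


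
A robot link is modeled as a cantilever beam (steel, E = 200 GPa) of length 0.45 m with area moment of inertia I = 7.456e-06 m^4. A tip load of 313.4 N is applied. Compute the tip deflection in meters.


delta = F*L^3/(3*E*I) = 313.4*0.45^3/(3*2.000e+11*7.456e-06)
      = 28.558575/4473600 = 6.3838e-06

6.3838e-06 m


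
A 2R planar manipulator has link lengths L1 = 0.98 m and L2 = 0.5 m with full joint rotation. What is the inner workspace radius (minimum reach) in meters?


r_min = |L1 - L2| = |0.98 - 0.5| = 0.4800

0.4800 m


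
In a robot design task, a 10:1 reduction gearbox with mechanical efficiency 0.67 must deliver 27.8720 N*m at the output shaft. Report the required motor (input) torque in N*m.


tau_in = tau_out / (N * eta) = 27.8720 / (10 * 0.67) = 4.1600

4.1600 N*m


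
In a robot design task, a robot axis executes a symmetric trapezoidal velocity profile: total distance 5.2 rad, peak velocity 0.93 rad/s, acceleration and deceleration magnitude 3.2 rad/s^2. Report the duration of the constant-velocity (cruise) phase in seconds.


t_acc = v/a = 0.290625 s, d_acc = v^2/(2a) = 0.135141 rad each
d_cruise = 5.2 - 2*0.135141 = 4.929718 rad
t_cruise = d_cruise/v = 4.929718/0.93 = 5.3008

5.3008 s


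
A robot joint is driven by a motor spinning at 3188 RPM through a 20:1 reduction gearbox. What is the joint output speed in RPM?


omega_joint = omega_motor / N = 3188 / 20 = 159.4000

159.4000 RPM


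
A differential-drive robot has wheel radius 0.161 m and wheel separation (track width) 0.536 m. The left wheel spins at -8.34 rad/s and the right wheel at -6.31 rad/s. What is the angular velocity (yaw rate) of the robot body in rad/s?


omega = r*(wR - wL)/L = 0.161*(-6.31 - (-8.34))/0.536 = 0.6098

0.6098 rad/s


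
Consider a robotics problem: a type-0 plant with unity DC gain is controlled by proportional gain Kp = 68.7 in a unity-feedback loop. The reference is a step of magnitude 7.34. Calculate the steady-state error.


e_ss = R/(1 + Kp) = 7.34/(1 + 68.7) = 7.34/69.7000 = 0.1053

0.1053


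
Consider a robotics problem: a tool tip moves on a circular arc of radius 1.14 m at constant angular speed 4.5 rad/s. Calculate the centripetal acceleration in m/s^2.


a_c = omega^2 * r = 4.5^2 * 1.14 = 23.0850

23.0850 m/s^2


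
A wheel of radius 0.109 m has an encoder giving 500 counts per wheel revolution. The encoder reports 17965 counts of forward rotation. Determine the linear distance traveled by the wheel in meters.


revs = 17965/500 = 35.930000
d = revs * 2*pi*r = 35.930000 * 2*pi*0.109 = 24.6073

24.6073 m


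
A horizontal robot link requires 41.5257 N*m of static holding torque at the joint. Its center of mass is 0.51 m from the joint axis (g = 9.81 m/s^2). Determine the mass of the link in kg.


m = tau / (g*L) = 41.5257 / (9.81 * 0.51) = 8.3000

8.3000 kg


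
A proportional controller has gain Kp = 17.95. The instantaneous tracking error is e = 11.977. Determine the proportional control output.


u_P = Kp * e = 17.95 * 11.977 = 214.9871

214.9871


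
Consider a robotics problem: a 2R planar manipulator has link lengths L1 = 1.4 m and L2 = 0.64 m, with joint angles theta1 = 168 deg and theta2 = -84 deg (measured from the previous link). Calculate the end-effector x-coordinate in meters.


x = L1*cos(th1) + L2*cos(th1+th2) = 1.4*cos(168 deg) + 0.64*cos(84 deg) = -1.3025

-1.3025 m


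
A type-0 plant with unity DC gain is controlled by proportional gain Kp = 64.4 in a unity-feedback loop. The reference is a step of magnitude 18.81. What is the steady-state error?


e_ss = R/(1 + Kp) = 18.81/(1 + 64.4) = 18.81/65.4000 = 0.2876

0.2876


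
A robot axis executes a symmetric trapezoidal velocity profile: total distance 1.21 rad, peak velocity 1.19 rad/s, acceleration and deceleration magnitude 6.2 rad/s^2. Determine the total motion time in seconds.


t_acc = v/a = 1.19/6.2 = 0.191935 s
d_acc = v^2/(2a) = 0.114202 rad (each ramp)
d_cruise = 1.21 - 2*0.114202 = 0.981596 rad
t_cruise = 0.981596/1.19 = 0.824871 s
t_total = 2*0.191935 + 0.824871 = 1.2087

1.2087 s


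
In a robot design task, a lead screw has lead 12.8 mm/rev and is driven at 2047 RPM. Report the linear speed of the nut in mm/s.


v = lead * (RPM/60) = 12.8*2047/60 = 436.6933

436.6933 mm/s


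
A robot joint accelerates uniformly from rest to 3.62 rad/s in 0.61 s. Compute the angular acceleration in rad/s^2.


alpha = delta_omega / t = 3.62 / 0.61 = 5.9344

5.9344 rad/s^2


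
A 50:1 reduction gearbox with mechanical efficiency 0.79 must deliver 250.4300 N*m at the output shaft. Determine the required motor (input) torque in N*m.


tau_in = tau_out / (N * eta) = 250.4300 / (50 * 0.79) = 6.3400

6.3400 N*m


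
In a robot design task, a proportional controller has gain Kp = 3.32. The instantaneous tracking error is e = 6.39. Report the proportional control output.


u_P = Kp * e = 3.32 * 6.39 = 21.2148

21.2148


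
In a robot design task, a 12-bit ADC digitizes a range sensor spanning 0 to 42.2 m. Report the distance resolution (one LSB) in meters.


res = range / 2^n = 42.2/2^12 = 42.2/4096 = 0.0103

0.0103 m


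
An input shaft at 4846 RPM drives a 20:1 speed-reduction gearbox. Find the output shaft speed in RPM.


omega_out = omega_in / N = 4846 / 20 = 242.3000

242.3000 RPM


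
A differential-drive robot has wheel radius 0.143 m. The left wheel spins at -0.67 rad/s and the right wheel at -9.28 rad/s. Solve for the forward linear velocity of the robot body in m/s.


v = r*(wR + wL)/2 = 0.143*(-9.28 + -0.67)/2 = -0.7114

-0.7114 m/s


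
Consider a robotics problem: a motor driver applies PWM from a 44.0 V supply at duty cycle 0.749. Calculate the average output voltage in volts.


V_avg = V_supply * D = 44.0*0.749 = 32.9560

32.9560 V


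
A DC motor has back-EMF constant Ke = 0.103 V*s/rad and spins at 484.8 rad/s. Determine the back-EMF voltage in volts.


V_emf = Ke * omega = 0.103*484.8 = 49.9344

49.9344 V


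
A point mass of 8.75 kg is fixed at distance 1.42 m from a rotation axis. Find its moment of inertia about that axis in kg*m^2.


I = m*r^2 = 8.75*1.42^2 = 17.6435

17.6435 kg*m^2


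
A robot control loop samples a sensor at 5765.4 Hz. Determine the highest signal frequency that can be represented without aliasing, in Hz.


f_max = f_s/2 = 5765.4/2 = 2882.7000

2882.7000 Hz


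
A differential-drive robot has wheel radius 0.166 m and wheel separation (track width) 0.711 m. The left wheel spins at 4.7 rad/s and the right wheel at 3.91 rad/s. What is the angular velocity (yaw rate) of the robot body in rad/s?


omega = r*(wR - wL)/L = 0.166*(3.91 - (4.7))/0.711 = -0.1844

-0.1844 rad/s


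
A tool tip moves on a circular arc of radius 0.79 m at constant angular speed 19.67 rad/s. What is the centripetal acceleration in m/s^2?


a_c = omega^2 * r = 19.67^2 * 0.79 = 305.6580

305.6580 m/s^2


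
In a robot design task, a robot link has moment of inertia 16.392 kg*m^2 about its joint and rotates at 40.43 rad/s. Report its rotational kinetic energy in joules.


KE = (1/2)*I*omega^2 = 0.5*16.392*40.43^2 = 13397.0578

13397.0578 J


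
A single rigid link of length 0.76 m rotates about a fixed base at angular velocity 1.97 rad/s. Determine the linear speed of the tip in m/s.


v = L*omega = 0.76 * 1.97 = 1.4972

1.4972 m/s


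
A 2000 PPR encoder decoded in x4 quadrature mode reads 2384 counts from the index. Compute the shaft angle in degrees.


angle = counts * 360 / (PPR*4) = 2384 * 360 / 8000 = 107.2800

107.2800 degrees


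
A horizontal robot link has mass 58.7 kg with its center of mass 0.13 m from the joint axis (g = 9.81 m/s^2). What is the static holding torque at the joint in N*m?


tau = m*g*L = 58.7 * 9.81 * 0.13 = 74.8601

74.8601 N*m


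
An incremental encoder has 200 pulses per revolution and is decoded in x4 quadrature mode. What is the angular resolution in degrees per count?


resolution = 360 / (PPR * 4) = 360 / 800 = 0.4500

0.4500 degrees


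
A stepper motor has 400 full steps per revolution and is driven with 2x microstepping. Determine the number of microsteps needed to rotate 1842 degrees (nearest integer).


step_size = 360/(400*2) = 360/800 = 0.450000 deg
n = 1842/(360/800) = 1842*800/360 = 4093.3333 -> 4093

4093 steps


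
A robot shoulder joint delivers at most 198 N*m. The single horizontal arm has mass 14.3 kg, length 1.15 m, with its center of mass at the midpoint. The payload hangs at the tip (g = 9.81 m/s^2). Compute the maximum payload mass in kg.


tau_arm = m_arm*g*(L/2) = 14.3*9.81*1.15/2 = 80.6627 N*m
tau_payload = tau_max - tau_arm = 198 - 80.6627 = 117.3373
m_payload = tau_payload / (g*L) = 117.3373 / (9.81*1.15) = 10.4009

10.4009 kg


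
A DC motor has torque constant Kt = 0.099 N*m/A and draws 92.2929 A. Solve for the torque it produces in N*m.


tau = Kt * I = 0.099*92.2929 = 9.1370

9.1370 N*m


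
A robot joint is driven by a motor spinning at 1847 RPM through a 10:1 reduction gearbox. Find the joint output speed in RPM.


omega_joint = omega_motor / N = 1847 / 10 = 184.7000

184.7000 RPM


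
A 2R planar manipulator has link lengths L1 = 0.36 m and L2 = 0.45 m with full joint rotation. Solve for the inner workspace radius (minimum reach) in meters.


r_min = |L1 - L2| = |0.36 - 0.45| = 0.0900

0.0900 m


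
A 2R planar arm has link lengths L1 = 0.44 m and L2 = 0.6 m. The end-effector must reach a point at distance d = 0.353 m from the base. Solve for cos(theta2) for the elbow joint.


cos(th2) = (d^2 - L1^2 - L2^2)/(2*L1*L2) = (0.353^2 - 0.44^2 - 0.6^2)/(2*0.44*0.6) = -0.8125

-0.8125


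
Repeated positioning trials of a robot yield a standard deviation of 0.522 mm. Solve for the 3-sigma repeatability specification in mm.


repeatability = 3*sigma = 3*0.522 = 1.5660

1.5660 mm


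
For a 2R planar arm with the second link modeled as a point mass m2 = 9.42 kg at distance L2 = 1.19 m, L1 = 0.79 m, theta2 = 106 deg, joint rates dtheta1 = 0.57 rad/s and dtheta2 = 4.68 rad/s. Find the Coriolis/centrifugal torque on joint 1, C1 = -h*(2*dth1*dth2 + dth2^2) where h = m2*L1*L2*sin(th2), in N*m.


h = m2*L1*L2*sin(th2) = 9.42*0.79*1.19*sin(106 deg) = 8.512686
C1 = -h*(2*0.57*4.68 + 4.68^2) = -8.512686*27.2376 = -231.8651

-231.8651 N*m


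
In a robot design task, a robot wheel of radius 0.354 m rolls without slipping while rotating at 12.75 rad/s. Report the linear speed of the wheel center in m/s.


v = omega * r = 12.75 * 0.354 = 4.5135

4.5135 m/s


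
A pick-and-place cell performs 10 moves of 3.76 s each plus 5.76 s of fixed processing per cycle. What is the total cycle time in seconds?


T = 10*3.76 + 5.76 = 43.3600

43.3600 s


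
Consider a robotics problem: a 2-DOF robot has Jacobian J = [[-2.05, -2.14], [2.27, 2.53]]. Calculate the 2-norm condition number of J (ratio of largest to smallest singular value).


JJ^T eigenvalues: trace(JJ^T) = 20.3359, det(JJ^T) = det(J)^2 = 0.10804369
s_max^2 = (20.3359 + sqrt(413.11665405))/2 = 20.33058566
s_min^2 = (20.3359 - sqrt(413.11665405))/2 = 0.00531434
kappa = s_max/s_min = sqrt(20.33058566/0.00531434) = 61.8515

61.8515


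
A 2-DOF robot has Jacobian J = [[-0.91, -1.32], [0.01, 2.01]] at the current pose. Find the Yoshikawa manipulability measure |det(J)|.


det(J) = -0.91*2.01 - (-1.32)*(0.01) = -1.8159
|det(J)| = 1.8159

1.8159


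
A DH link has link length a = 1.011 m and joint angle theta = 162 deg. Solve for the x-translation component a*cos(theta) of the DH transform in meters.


a*cos(theta) = 1.011*cos(162 deg) = -0.9615

-0.9615 m


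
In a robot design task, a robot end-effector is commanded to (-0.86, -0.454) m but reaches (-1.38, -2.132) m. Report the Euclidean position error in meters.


dx = -1.38 - (-0.86) = -0.5200, dy = -2.132 - (-0.454) = -1.6780
err = sqrt(0.270400 + 2.815684) = 1.7567

1.7567 m


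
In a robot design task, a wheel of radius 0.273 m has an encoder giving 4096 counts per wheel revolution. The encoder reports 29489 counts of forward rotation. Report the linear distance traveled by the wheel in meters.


revs = 29489/4096 = 7.199463
d = revs * 2*pi*r = 7.199463 * 2*pi*0.273 = 12.3493

12.3493 m


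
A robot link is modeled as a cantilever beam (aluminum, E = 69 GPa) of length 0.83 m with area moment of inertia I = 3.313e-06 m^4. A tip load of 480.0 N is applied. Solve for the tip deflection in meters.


delta = F*L^3/(3*E*I) = 480.0*0.83^3/(3*6.900e+10*3.313e-06)
      = 274.45776/685791 = 4.0021e-04

4.0021e-04 m


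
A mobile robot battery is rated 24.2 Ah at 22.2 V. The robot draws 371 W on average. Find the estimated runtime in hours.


E = 24.2*22.2 = 537.2400 Wh
t = E/P = 537.2400/371 = 1.4481

1.4481 hours


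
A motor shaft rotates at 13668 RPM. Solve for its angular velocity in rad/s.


omega = 13668 * 2*pi/60 = 1431.3096

1431.3096 rad/s


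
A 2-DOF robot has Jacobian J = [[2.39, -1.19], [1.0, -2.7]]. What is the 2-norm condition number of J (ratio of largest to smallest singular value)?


JJ^T eigenvalues: trace(JJ^T) = 15.4182, det(JJ^T) = det(J)^2 = 27.69916900
s_max^2 = (15.4182 + sqrt(126.92421524))/2 = 13.34213238
s_min^2 = (15.4182 - sqrt(126.92421524))/2 = 2.07606762
kappa = s_max/s_min = sqrt(13.34213238/2.07606762) = 2.5351

2.5351


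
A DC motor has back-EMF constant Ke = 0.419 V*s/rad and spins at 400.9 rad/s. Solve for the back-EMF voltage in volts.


V_emf = Ke * omega = 0.419*400.9 = 167.9771

167.9771 V


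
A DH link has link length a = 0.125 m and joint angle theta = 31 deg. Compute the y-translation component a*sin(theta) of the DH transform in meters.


a*sin(theta) = 0.125*sin(31 deg) = 0.0644

0.0644 m


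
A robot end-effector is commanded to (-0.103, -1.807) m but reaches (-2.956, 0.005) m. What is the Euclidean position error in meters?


dx = -2.956 - (-0.103) = -2.8530, dy = 0.005 - (-1.807) = 1.8120
err = sqrt(8.139609 + 3.283344) = 3.3798

3.3798 m


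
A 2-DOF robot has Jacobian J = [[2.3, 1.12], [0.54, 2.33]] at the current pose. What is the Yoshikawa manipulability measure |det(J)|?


det(J) = 2.3*2.33 - (1.12)*(0.54) = 4.7542
|det(J)| = 4.7542

4.7542
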